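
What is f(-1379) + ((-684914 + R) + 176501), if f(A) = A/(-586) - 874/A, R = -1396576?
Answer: -1539407767161/808094 ≈ -1.9050e+6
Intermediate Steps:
f(A) = -874/A - A/586 (f(A) = A*(-1/586) - 874/A = -A/586 - 874/A = -874/A - A/586)
f(-1379) + ((-684914 + R) + 176501) = (-874/(-1379) - 1/586*(-1379)) + ((-684914 - 1396576) + 176501) = (-874*(-1/1379) + 1379/586) + (-2081490 + 176501) = (874/1379 + 1379/586) - 1904989 = 2413805/808094 - 1904989 = -1539407767161/808094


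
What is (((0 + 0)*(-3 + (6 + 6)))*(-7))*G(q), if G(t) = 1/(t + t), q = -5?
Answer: 0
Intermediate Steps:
G(t) = 1/(2*t)
(((0 + 0)*(-3 + (6 + 6)))*(-7))*G(q) = (((0 + 0)*(-3 + (6 + 6)))*(-7))*((½)/(-5)) = ((0*(-3 + 12))*(-7))*((½)*(-⅕)) = ((0*9)*(-7))*(-⅒) = (0*(-7))*(-⅒) = 0*(-⅒) = 0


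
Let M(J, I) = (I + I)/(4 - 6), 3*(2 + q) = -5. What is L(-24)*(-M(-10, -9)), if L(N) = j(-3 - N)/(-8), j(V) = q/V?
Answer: -11/56 ≈ -0.19643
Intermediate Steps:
q = -11/3 (q = -2 + (⅓)*(-5) = -2 - 5/3 = -11/3 ≈ -3.6667)
M(J, I) = -I (M(J, I) = (2*I)/(-2) = (2*I)*(-½) = -I)
j(V) = -11/(3*V)
L(N) = 11/(24*(-3 - N)) (L(N) = -11/(3*(-3 - N))/(-8) = -11/(3*(-3 - N))*(-⅛) = 11/(24*(-3 - N)))
L(-24)*(-M(-10, -9)) = (-11/(72 + 24*(-24)))*(-(-1)*(-9)) = (-11/(72 - 576))*(-1*9) = -11/(-504)*(-9) = -11*(-1/504)*(-9) = (11/504)*(-9) = -11/56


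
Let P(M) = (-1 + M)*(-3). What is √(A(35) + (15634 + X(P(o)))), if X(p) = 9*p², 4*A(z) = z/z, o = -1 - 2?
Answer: √67721/2 ≈ 130.12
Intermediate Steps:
o = -3
A(z) = ¼ (A(z) = (z/z)/4 = (¼)*1 = ¼)
P(M) = 3 - 3*M
√(A(35) + (15634 + X(P(o)))) = √(¼ + (15634 + 9*(3 - 3*(-3))²)) = √(¼ + (15634 + 9*(3 + 9)²)) = √(¼ + (15634 + 9*12²)) = √(¼ + (15634 + 9*144)) = √(¼ + (15634 + 1296)) = √(¼ + 16930) = √(67721/4) = √67721/2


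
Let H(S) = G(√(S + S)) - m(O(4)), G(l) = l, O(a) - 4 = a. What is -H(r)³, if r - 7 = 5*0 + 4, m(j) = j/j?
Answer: (1 - √22)³ ≈ -50.260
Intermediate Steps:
O(a) = 4 + a
m(j) = 1
r = 11 (r = 7 + (5*0 + 4) = 7 + (0 + 4) = 7 + 4 = 11)
H(S) = -1 + √2*√S (H(S) = √(S + S) - 1*1 = √(2*S) - 1 = √2*√S - 1 = -1 + √2*√S)
-H(r)³ = -(-1 + √2*√11)³ = -(-1 + √22)³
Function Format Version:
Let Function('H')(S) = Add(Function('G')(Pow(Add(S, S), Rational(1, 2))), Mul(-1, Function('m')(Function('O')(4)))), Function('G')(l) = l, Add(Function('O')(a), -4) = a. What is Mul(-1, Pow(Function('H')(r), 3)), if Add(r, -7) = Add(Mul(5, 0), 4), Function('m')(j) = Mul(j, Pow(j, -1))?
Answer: Pow(Add(1, Mul(-1, Pow(22, Rational(1, 2)))), 3) ≈ -50.260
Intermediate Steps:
Function('O')(a) = Add(4, a)
Function('m')(j) = 1
r = 11 (r = Add(7, Add(Mul(5, 0), 4)) = Add(7, Add(0, 4)) = Add(7, 4) = 11)
Function('H')(S) = Add(-1, Mul(Pow(2, Rational(1, 2)), Pow(S, Rational(1, 2)))) (Function('H')(S) = Add(Pow(Add(S, S), Rational(1, 2)), Mul(-1, 1)) = Add(Pow(Mul(2, S), Rational(1, 2)), -1) = Add(Mul(Pow(2, Rational(1, 2)), Pow(S, Rational(1, 2))), -1) = Add(-1, Mul(Pow(2, Rational(1, 2)), Pow(S, Rational(1, 2)))))
Mul(-1, Pow(Function('H')(r), 3)) = Mul(-1, Pow(Add(-1, Mul(Pow(2, Rational(1, 2)), Pow(11, Rational(1, 2)))), 3)) = Mul(-1, Pow(Add(-1, Pow(22, Rational(1, 2))), 3))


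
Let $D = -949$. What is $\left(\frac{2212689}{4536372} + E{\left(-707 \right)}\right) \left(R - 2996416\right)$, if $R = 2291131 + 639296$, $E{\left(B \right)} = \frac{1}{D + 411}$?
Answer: $- \frac{13042619277765}{406761356} \approx -32065.0$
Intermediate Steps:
$E{\left(B \right)} = - \frac{1}{538}$ ($E{\left(B \right)} = \frac{1}{-949 + 411} = \frac{1}{-538} = - \frac{1}{538}$)
$R = 2930427$
$\left(\frac{2212689}{4536372} + E{\left(-707 \right)}\right) \left(R - 2996416\right) = \left(\frac{2212689}{4536372} - \frac{1}{538}\right) \left(2930427 - 2996416\right) = \left(2212689 \cdot \frac{1}{4536372} - \frac{1}{538}\right) \left(-65989\right) = \left(\frac{737563}{1512124} - \frac{1}{538}\right) \left(-65989\right) = \frac{197648385}{406761356} \left(-65989\right) = - \frac{13042619277765}{406761356}$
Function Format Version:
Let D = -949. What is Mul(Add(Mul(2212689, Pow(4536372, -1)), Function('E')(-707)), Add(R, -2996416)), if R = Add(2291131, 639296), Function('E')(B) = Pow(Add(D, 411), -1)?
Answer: Rational(-13042619277765, 406761356) ≈ -32065.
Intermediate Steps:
Function('E')(B) = Rational(-1, 538) (Function('E')(B) = Pow(Add(-949, 411), -1) = Pow(-538, -1) = Rational(-1, 538))
R = 2930427
Mul(Add(Mul(2212689, Pow(4536372, -1)), Function('E')(-707)), Add(R, -2996416)) = Mul(Add(Mul(2212689, Pow(4536372, -1)), Rational(-1, 538)), Add(2930427, -2996416)) = Mul(Add(Mul(2212689, Rational(1, 4536372)), Rational(-1, 538)), -65989) = Mul(Add(Rational(737563, 1512124), Rational(-1, 538)), -65989) = Mul(Rational(197648385, 406761356), -65989) = Rational(-13042619277765, 406761356)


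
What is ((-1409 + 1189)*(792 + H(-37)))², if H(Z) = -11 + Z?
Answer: 26791142400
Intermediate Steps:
((-1409 + 1189)*(792 + H(-37)))² = ((-1409 + 1189)*(792 + (-11 - 37)))² = (-220*(792 - 48))² = (-220*744)² = (-163680)² = 26791142400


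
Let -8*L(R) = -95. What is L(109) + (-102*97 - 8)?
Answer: -79121/8 ≈ -9890.1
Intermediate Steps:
L(R) = 95/8 (L(R) = -⅛*(-95) = 95/8)
L(109) + (-102*97 - 8) = 95/8 + (-102*97 - 8) = 95/8 + (-9894 - 8) = 95/8 - 9902 = -79121/8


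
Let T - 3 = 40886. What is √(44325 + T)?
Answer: √85214 ≈ 291.91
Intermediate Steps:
T = 40889 (T = 3 + 40886 = 40889)
√(44325 + T) = √(44325 + 40889) = √85214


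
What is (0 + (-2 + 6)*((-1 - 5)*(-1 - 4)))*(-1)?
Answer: -120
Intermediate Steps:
(0 + (-2 + 6)*((-1 - 5)*(-1 - 4)))*(-1) = (0 + 4*(-6*(-5)))*(-1) = (0 + 4*30)*(-1) = (0 + 120)*(-1) = 120*(-1) = -120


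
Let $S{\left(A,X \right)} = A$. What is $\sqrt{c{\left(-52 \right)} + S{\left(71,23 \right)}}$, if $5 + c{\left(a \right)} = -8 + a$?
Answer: $\sqrt{6} \approx 2.4495$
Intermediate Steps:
$c{\left(a \right)} = -13 + a$ ($c{\left(a \right)} = -5 + \left(-8 + a\right) = -13 + a$)
$\sqrt{c{\left(-52 \right)} + S{\left(71,23 \right)}} = \sqrt{\left(-13 - 52\right) + 71} = \sqrt{-65 + 71} = \sqrt{6}$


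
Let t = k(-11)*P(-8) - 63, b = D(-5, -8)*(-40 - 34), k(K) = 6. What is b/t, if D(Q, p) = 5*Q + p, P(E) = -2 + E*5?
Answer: -814/105 ≈ -7.7524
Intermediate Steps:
P(E) = -2 + 5*E
D(Q, p) = p + 5*Q
b = 2442 (b = (-8 + 5*(-5))*(-40 - 34) = (-8 - 25)*(-74) = -33*(-74) = 2442)
t = -315 (t = 6*(-2 + 5*(-8)) - 63 = 6*(-2 - 40) - 63 = 6*(-42) - 63 = -252 - 63 = -315)
b/t = 2442/(-315) = 2442*(-1/315) = -814/105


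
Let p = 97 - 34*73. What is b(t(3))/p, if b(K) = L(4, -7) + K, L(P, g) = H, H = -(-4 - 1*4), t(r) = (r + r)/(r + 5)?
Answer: -7/1908 ≈ -0.0036688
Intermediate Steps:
t(r) = 2*r/(5 + r) (t(r) = (2*r)/(5 + r) = 2*r/(5 + r))
p = -2385 (p = 97 - 2482 = -2385)
H = 8 (H = -(-4 - 4) = -1*(-8) = 8)
L(P, g) = 8
b(K) = 8 + K
b(t(3))/p = (8 + 2*3/(5 + 3))/(-2385) = (8 + 2*3/8)*(-1/2385) = (8 + 2*3*(⅛))*(-1/2385) = (8 + ¾)*(-1/2385) = (35/4)*(-1/2385) = -7/1908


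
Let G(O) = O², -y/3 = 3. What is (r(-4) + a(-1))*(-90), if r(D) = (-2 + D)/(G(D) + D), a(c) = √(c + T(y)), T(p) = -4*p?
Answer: 45 - 90*√35 ≈ -487.45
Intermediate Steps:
y = -9 (y = -3*3 = -9)
a(c) = √(36 + c) (a(c) = √(c - 4*(-9)) = √(c + 36) = √(36 + c))
r(D) = (-2 + D)/(D + D²) (r(D) = (-2 + D)/(D² + D) = (-2 + D)/(D + D²))
(r(-4) + a(-1))*(-90) = ((-2 - 4)/((-4)*(1 - 4)) + √(36 - 1))*(-90) = (-¼*(-6)/(-3) + √35)*(-90) = (-¼*(-⅓)*(-6) + √35)*(-90) = (-½ + √35)*(-90) = 45 - 90*√35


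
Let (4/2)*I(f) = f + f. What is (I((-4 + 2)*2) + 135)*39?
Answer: 5109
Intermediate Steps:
I(f) = f (I(f) = (f + f)/2 = (2*f)/2 = f)
(I((-4 + 2)*2) + 135)*39 = ((-4 + 2)*2 + 135)*39 = (-2*2 + 135)*39 = (-4 + 135)*39 = 131*39 = 5109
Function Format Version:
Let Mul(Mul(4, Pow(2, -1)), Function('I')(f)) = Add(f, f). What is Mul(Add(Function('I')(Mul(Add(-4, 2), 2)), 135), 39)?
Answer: 5109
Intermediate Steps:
Function('I')(f) = f (Function('I')(f) = Mul(Rational(1, 2), Add(f, f)) = Mul(Rational(1, 2), Mul(2, f)) = f)
Mul(Add(Function('I')(Mul(Add(-4, 2), 2)), 135), 39) = Mul(Add(Mul(Add(-4, 2), 2), 135), 39) = Mul(Add(Mul(-2, 2), 135), 39) = Mul(Add(-4, 135), 39) = Mul(131, 39) = 5109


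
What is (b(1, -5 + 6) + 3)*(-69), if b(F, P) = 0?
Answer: -207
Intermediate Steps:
(b(1, -5 + 6) + 3)*(-69) = (0 + 3)*(-69) = 3*(-69) = -207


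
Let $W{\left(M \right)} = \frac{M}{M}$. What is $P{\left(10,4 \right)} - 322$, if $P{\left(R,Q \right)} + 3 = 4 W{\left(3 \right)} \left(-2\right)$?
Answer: $-333$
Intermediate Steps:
$W{\left(M \right)} = 1$
$P{\left(R,Q \right)} = -11$ ($P{\left(R,Q \right)} = -3 + 4 \cdot 1 \left(-2\right) = -3 + 4 \left(-2\right) = -3 - 8 = -11$)
$P{\left(10,4 \right)} - 322 = -11 - 322 = -333$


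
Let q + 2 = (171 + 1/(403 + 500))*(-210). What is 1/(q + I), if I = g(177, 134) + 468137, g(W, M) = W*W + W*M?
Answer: 43/20952686 ≈ 2.0522e-6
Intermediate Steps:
g(W, M) = W² + M*W
q = -1544226/43 (q = -2 + (171 + 1/(403 + 500))*(-210) = -2 + (171 + 1/903)*(-210) = -2 + (154414/903)*(-210) = -2 - 1544140/43 = -1544226/43 ≈ -35912.)
I = 523184 (I = 177*(134 + 177) + 468137 = 177*311 + 468137 = 55047 + 468137 = 523184)
1/(q + I) = 1/(-1544226/43 + 523184) = 1/(20952686/43) = 43/20952686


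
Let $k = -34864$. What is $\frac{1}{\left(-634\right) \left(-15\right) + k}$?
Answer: $- \frac{1}{25354} \approx -3.9442 \cdot 10^{-5}$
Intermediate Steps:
$\frac{1}{\left(-634\right) \left(-15\right) + k} = \frac{1}{\left(-634\right) \left(-15\right) - 34864} = \frac{1}{9510 - 34864} = \frac{1}{-25354} = - \frac{1}{25354}$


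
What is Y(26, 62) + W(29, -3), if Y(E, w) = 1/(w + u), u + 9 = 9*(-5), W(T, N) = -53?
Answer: -423/8 ≈ -52.875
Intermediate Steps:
u = -54 (u = -9 + 9*(-5) = -9 - 45 = -54)
Y(E, w) = 1/(-54 + w) (Y(E, w) = 1/(w - 54) = 1/(-54 + w))
Y(26, 62) + W(29, -3) = 1/(-54 + 62) - 53 = 1/8 - 53 = ⅛ - 53 = -423/8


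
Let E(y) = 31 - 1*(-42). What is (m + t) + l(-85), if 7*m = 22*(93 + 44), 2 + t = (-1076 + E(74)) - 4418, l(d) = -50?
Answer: -35297/7 ≈ -5042.4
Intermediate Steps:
E(y) = 73 (E(y) = 31 + 42 = 73)
t = -5423 (t = -2 + ((-1076 + 73) - 4418) = -2 + (-1003 - 4418) = -2 - 5421 = -5423)
m = 3014/7 (m = (22*(93 + 44))/7 = (22*137)/7 = (⅐)*3014 = 3014/7 ≈ 430.57)
(m + t) + l(-85) = (3014/7 - 5423) - 50 = -34947/7 - 50 = -35297/7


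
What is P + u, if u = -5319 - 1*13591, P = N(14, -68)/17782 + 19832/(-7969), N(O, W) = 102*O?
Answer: -78822889608/4167787 ≈ -18912.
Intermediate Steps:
P = -10037438/4167787 (P = (102*14)/17782 + 19832/(-7969) = 1428*(1/17782) + 19832*(-1/7969) = 42/523 - 19832/7969 = -10037438/4167787 ≈ -2.4083)
u = -18910 (u = -5319 - 13591 = -18910)
P + u = -10037438/4167787 - 18910 = -78822889608/4167787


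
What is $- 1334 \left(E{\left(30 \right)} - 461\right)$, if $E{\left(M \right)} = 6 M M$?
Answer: $-6588626$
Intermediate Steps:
$E{\left(M \right)} = 6 M^{2}$
$- 1334 \left(E{\left(30 \right)} - 461\right) = - 1334 \left(6 \cdot 30^{2} - 461\right) = - 1334 \left(6 \cdot 900 - 461\right) = - 1334 \left(5400 - 461\right) = \left(-1334\right) 4939 = -6588626$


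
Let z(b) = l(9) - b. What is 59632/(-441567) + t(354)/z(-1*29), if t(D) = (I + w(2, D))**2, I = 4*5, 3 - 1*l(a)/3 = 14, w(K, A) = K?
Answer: -53489239/441567 ≈ -121.14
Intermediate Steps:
l(a) = -33 (l(a) = 9 - 3*14 = 9 - 42 = -33)
I = 20
z(b) = -33 - b
t(D) = 484 (t(D) = (20 + 2)**2 = 22**2 = 484)
59632/(-441567) + t(354)/z(-1*29) = 59632/(-441567) + 484/(-33 - (-1)*29) = 59632*(-1/441567) + 484/(-33 - 1*(-29)) = -59632/441567 + 484/(-33 + 29) = -59632/441567 + 484/(-4) = -59632/441567 + 484*(-1/4) = -59632/441567 - 121 = -53489239/441567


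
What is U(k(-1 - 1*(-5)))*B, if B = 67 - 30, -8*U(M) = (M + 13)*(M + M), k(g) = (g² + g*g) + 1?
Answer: -28083/2 ≈ -14042.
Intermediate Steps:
k(g) = 1 + 2*g² (k(g) = (g² + g²) + 1 = 2*g² + 1 = 1 + 2*g²)
U(M) = -M*(13 + M)/4 (U(M) = -(M + 13)*(M + M)/8 = -(13 + M)*2*M/8 = -M*(13 + M)/4)
B = 37
U(k(-1 - 1*(-5)))*B = -(1 + 2*(-1 - 1*(-5))²)*(13 + (1 + 2*(-1 - 1*(-5))²))/4*37 = -(1 + 2*(-1 + 5)²)*(13 + (1 + 2*(-1 + 5)²))/4*37 = -(1 + 2*4²)*(13 + (1 + 2*4²))/4*37 = -(1 + 2*16)*(13 + (1 + 2*16))/4*37 = -(1 + 32)*(13 + (1 + 32))/4*37 = -¼*33*(13 + 33)*37 = -¼*33*46*37 = -759/2*37 = -28083/2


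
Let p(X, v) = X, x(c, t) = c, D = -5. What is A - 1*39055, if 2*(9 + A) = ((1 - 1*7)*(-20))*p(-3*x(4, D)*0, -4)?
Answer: -39064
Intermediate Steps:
A = -9 (A = -9 + (((1 - 1*7)*(-20))*(-3*4*0))/2 = -9 + (((1 - 7)*(-20))*(-12*0))/2 = -9 + (-6*(-20)*0)/2 = -9 + (120*0)/2 = -9 + (½)*0 = -9 + 0 = -9)
A - 1*39055 = -9 - 1*39055 = -9 - 39055 = -39064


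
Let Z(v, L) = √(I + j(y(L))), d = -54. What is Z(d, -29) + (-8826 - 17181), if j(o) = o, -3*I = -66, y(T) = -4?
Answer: -26007 + 3*√2 ≈ -26003.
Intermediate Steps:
I = 22 (I = -⅓*(-66) = 22)
Z(v, L) = 3*√2 (Z(v, L) = √(22 - 4) = √18 = 3*√2)
Z(d, -29) + (-8826 - 17181) = 3*√2 + (-8826 - 17181) = 3*√2 - 26007 = -26007 + 3*√2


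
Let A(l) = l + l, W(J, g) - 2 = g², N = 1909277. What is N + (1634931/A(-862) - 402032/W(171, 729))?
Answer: 1748424784191163/916207732 ≈ 1.9083e+6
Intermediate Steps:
W(J, g) = 2 + g²
A(l) = 2*l
N + (1634931/A(-862) - 402032/W(171, 729)) = 1909277 + (1634931/((2*(-862))) - 402032/(2 + 729²)) = 1909277 + (1634931/(-1724) - 402032/(2 + 531441)) = 1909277 + (1634931*(-1/1724) - 402032/531443) = 1909277 + (-1634931/1724 - 402032*1/531443) = 1909277 + (-1634931/1724 - 402032/531443) = 1909277 - 869565738601/916207732 = 1748424784191163/916207732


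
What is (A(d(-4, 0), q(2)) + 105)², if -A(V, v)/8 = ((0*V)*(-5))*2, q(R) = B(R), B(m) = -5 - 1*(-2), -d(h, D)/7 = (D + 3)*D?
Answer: 11025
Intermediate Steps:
d(h, D) = -7*D*(3 + D) (d(h, D) = -7*(D + 3)*D = -7*(3 + D)*D = -7*D*(3 + D))
B(m) = -3 (B(m) = -5 + 2 = -3)
q(R) = -3
A(V, v) = 0 (A(V, v) = -8*(0*V)*(-5)*2 = -8*0*(-5)*2 = -0*2 = -8*0 = 0)
(A(d(-4, 0), q(2)) + 105)² = (0 + 105)² = 105² = 11025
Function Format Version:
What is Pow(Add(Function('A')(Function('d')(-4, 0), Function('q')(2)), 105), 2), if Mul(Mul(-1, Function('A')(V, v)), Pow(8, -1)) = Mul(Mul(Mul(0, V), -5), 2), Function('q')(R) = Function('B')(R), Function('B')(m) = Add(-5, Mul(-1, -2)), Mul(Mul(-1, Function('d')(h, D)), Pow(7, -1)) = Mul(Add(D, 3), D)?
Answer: 11025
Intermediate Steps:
Function('d')(h, D) = Mul(-7, D, Add(3, D)) (Function('d')(h, D) = Mul(-7, Mul(Add(D, 3), D)) = Mul(-7, Mul(Add(3, D), D)) = Mul(-7, Mul(D, Add(3, D))) = Mul(-7, D, Add(3, D)))
Function('B')(m) = -3 (Function('B')(m) = Add(-5, 2) = -3)
Function('q')(R) = -3
Function('A')(V, v) = 0 (Function('A')(V, v) = Mul(-8, Mul(Mul(Mul(0, V), -5), 2)) = Mul(-8, Mul(Mul(0, -5), 2)) = Mul(-8, Mul(0, 2)) = Mul(-8, 0) = 0)
Pow(Add(Function('A')(Function('d')(-4, 0), Function('q')(2)), 105), 2) = Pow(Add(0, 105), 2) = Pow(105, 2) = 11025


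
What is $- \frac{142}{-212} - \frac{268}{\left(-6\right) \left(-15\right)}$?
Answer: $- \frac{11009}{4770} \approx -2.308$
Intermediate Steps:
$- \frac{142}{-212} - \frac{268}{\left(-6\right) \left(-15\right)} = \left(-142\right) \left(- \frac{1}{212}\right) - \frac{268}{90} = \frac{71}{106} - \frac{134}{45} = - \frac{11009}{4770}$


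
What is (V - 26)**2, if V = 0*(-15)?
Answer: 676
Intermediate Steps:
V = 0
(V - 26)**2 = (0 - 26)**2 = (-26)**2 = 676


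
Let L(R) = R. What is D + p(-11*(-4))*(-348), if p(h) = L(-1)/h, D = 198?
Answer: 2265/11 ≈ 205.91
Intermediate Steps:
p(h) = -1/h
D + p(-11*(-4))*(-348) = 198 - 1/((-11*(-4)))*(-348) = 198 - 1/44*(-348) = 198 + 87/11 = 2265/11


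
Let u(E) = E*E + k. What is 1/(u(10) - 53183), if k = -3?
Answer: -1/53086 ≈ -1.8837e-5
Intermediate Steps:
u(E) = -3 + E² (u(E) = E*E - 3 = E² - 3 = -3 + E²)
1/(u(10) - 53183) = 1/((-3 + 10²) - 53183) = 1/((-3 + 100) - 53183) = 1/(97 - 53183) = 1/(-53086) = -1/53086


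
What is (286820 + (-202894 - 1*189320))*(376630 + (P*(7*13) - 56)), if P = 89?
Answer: -40542226162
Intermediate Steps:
(286820 + (-202894 - 1*189320))*(376630 + (P*(7*13) - 56)) = (286820 + (-202894 - 1*189320))*(376630 + (89*(7*13) - 56)) = (286820 + (-202894 - 189320))*(376630 + (89*91 - 56)) = (286820 - 392214)*(376630 + (8099 - 56)) = -105394*(376630 + 8043) = -105394*384673 = -40542226162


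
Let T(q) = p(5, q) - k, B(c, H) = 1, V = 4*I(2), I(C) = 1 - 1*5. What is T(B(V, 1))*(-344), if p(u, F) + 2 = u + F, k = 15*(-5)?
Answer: -27176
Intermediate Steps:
I(C) = -4 (I(C) = 1 - 5 = -4)
k = -75
p(u, F) = -2 + F + u (p(u, F) = -2 + (u + F) = -2 + (F + u) = -2 + F + u)
V = -16 (V = 4*(-4) = -16)
T(q) = 78 + q (T(q) = (-2 + q + 5) - 1*(-75) = (3 + q) + 75 = 78 + q)
T(B(V, 1))*(-344) = (78 + 1)*(-344) = 79*(-344) = -27176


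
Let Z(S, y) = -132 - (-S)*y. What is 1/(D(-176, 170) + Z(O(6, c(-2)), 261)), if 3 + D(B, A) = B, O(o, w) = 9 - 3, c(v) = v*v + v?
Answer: 1/1255 ≈ 0.00079681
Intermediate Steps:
c(v) = v + v² (c(v) = v² + v = v + v²)
O(o, w) = 6
D(B, A) = -3 + B
Z(S, y) = -132 + S*y (Z(S, y) = -132 - (-1)*S*y = -132 + S*y)
1/(D(-176, 170) + Z(O(6, c(-2)), 261)) = 1/((-3 - 176) + (-132 + 6*261)) = 1/(-179 + (-132 + 1566)) = 1/(-179 + 1434) = 1/1255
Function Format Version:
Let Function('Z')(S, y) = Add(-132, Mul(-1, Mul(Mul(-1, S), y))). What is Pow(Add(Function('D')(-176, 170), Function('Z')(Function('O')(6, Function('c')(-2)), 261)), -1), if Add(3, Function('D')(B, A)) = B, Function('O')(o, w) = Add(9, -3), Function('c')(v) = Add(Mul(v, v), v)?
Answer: Rational(1, 1255) ≈ 0.00079681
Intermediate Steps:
Function('c')(v) = Add(v, Pow(v, 2)) (Function('c')(v) = Add(Pow(v, 2), v) = Add(v, Pow(v, 2)))
Function('O')(o, w) = 6
Function('D')(B, A) = Add(-3, B)
Function('Z')(S, y) = Add(-132, Mul(S, y)) (Function('Z')(S, y) = Add(-132, Mul(-1, Mul(-1, S, y))) = Add(-132, Mul(S, y)))
Pow(Add(Function('D')(-176, 170), Function('Z')(Function('O')(6, Function('c')(-2)), 261)), -1) = Pow(Add(Add(-3, -176), Add(-132, Mul(6, 261))), -1) = Pow(Add(-179, Add(-132, 1566)), -1) = Pow(Add(-179, 1434), -1) = Pow(1255, -1) = Rational(1, 1255)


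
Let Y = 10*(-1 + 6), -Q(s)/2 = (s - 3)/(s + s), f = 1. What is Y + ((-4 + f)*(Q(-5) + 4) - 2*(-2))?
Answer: 234/5 ≈ 46.800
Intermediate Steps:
Q(s) = -(-3 + s)/s (Q(s) = -2*(s - 3)/(s + s) = -2*(-3 + s)/(2*s) = -2*(-3 + s)*1/(2*s) = -(-3 + s)/s)
Y = 50 (Y = 10*5 = 50)
Y + ((-4 + f)*(Q(-5) + 4) - 2*(-2)) = 50 + ((-4 + 1)*((3 - 1*(-5))/(-5) + 4) - 2*(-2)) = 50 + (-3*(-(3 + 5)/5 + 4) + 4) = 50 + (-3*(-⅕*8 + 4) + 4) = 50 + (-3*(-8/5 + 4) + 4) = 50 + (-3*12/5 + 4) = 50 + (-36/5 + 4) = 50 - 16/5 = 234/5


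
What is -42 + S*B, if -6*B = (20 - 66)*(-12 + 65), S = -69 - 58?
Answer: -154939/3 ≈ -51646.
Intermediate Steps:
S = -127
B = 1219/3 (B = -(20 - 66)*(-12 + 65)/6 = -(-23)*53/3 = -⅙*(-2438) = 1219/3 ≈ 406.33)
-42 + S*B = -42 - 127*1219/3 = -42 - 154813/3 = -154939/3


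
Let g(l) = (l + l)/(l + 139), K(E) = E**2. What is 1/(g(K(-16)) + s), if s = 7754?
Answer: 395/3063342 ≈ 0.00012894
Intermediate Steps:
g(l) = 2*l/(139 + l) (g(l) = (2*l)/(139 + l) = 2*l/(139 + l))
1/(g(K(-16)) + s) = 1/(2*(-16)**2/(139 + (-16)**2) + 7754) = 1/(2*256/(139 + 256) + 7754) = 1/(2*256/395 + 7754) = 1/(2*256*(1/395) + 7754) = 1/(512/395 + 7754) = 1/(3063342/395) = 395/3063342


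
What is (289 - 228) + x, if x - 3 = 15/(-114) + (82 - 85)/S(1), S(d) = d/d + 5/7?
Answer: 4721/76 ≈ 62.118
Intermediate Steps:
S(d) = 12/7 (S(d) = 1 + 5*(1/7) = 1 + 5/7 = 12/7)
x = 85/76 (x = 3 + (15/(-114) + (82 - 85)/(12/7)) = 3 + (15*(-1/114) - 3*7/12) = 3 + (-5/38 - 7/4) = 3 - 143/76 = 85/76 ≈ 1.1184)
(289 - 228) + x = (289 - 228) + 85/76 = 61 + 85/76 = 4721/76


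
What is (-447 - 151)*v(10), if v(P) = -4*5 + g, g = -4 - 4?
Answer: 16744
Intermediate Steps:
g = -8
v(P) = -28 (v(P) = -4*5 - 8 = -20 - 8 = -28)
(-447 - 151)*v(10) = (-447 - 151)*(-28) = -598*(-28) = 16744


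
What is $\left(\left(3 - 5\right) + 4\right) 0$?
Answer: $0$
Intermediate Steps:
$\left(\left(3 - 5\right) + 4\right) 0 = \left(-2 + 4\right) 0 = 2 \cdot 0 = 0$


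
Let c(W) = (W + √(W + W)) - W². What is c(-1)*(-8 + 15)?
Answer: -14 + 7*I*√2 ≈ -14.0 + 9.8995*I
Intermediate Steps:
c(W) = W - W² + √2*√W (c(W) = (W + √(2*W)) - W² = (W + √2*√W) - W² = W - W² + √2*√W)
c(-1)*(-8 + 15) = (-1 - 1*(-1)² + √2*√(-1))*(-8 + 15) = (-1 - 1*1 + √2*I)*7 = (-1 - 1 + I*√2)*7 = (-2 + I*√2)*7 = -14 + 7*I*√2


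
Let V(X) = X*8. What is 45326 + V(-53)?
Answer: 44902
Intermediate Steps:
V(X) = 8*X
45326 + V(-53) = 45326 + 8*(-53) = 45326 - 424 = 44902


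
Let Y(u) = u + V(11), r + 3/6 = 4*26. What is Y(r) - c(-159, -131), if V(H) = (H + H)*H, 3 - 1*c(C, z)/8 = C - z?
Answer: 195/2 ≈ 97.500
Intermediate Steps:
c(C, z) = 24 - 8*C + 8*z (c(C, z) = 24 - 8*(C - z) = 24 + (-8*C + 8*z) = 24 - 8*C + 8*z)
V(H) = 2*H² (V(H) = (2*H)*H = 2*H²)
r = 207/2 (r = -½ + 4*26 = -½ + 104 = 207/2 ≈ 103.50)
Y(u) = 242 + u (Y(u) = u + 2*11² = u + 2*121 = u + 242 = 242 + u)
Y(r) - c(-159, -131) = (242 + 207/2) - (24 - 8*(-159) + 8*(-131)) = 691/2 - (24 + 1272 - 1048) = 691/2 - 1*248 = 691/2 - 248 = 195/2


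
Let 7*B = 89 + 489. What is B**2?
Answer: 334084/49 ≈ 6818.0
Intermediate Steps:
B = 578/7 (B = (89 + 489)/7 = (1/7)*578 = 578/7 ≈ 82.571)
B**2 = (578/7)**2 = 334084/49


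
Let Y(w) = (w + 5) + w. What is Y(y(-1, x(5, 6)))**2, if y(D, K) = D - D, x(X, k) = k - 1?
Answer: 25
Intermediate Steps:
x(X, k) = -1 + k
y(D, K) = 0
Y(w) = 5 + 2*w (Y(w) = (5 + w) + w = 5 + 2*w)
Y(y(-1, x(5, 6)))**2 = (5 + 2*0)**2 = (5 + 0)**2 = 5**2 = 25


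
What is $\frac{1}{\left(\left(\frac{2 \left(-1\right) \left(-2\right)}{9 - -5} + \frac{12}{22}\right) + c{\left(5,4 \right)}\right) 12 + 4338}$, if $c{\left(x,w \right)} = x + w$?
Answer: $\frac{77}{343110} \approx 0.00022442$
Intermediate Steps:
$c{\left(x,w \right)} = w + x$
$\frac{1}{\left(\left(\frac{2 \left(-1\right) \left(-2\right)}{9 - -5} + \frac{12}{22}\right) + c{\left(5,4 \right)}\right) 12 + 4338} = \frac{1}{\left(\left(\frac{2 \left(-1\right) \left(-2\right)}{9 - -5} + \frac{12}{22}\right) + \left(4 + 5\right)\right) 12 + 4338} = \frac{1}{\left(\left(\frac{\left(-2\right) \left(-2\right)}{9 + 5} + 12 \cdot \frac{1}{22}\right) + 9\right) 12 + 4338} = \frac{1}{\left(\left(\frac{4}{14} + \frac{6}{11}\right) + 9\right) 12 + 4338} = \frac{1}{\left(\left(4 \cdot \frac{1}{14} + \frac{6}{11}\right) + 9\right) 12 + 4338} = \frac{1}{\left(\left(\frac{2}{7} + \frac{6}{11}\right) + 9\right) 12 + 4338} = \frac{1}{\left(\frac{64}{77} + 9\right) 12 + 4338} = \frac{1}{\frac{757}{77} \cdot 12 + 4338} = \frac{1}{\frac{9084}{77} + 4338} = \frac{1}{\frac{343110}{77}} = \frac{77}{343110}$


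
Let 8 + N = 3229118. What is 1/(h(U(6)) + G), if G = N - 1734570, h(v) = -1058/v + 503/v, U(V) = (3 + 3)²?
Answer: 12/17934295 ≈ 6.6911e-7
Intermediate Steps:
N = 3229110 (N = -8 + 3229118 = 3229110)
U(V) = 36 (U(V) = 6² = 36)
h(v) = -555/v
G = 1494540 (G = 3229110 - 1734570 = 1494540)
1/(h(U(6)) + G) = 1/(-555/36 + 1494540) = 1/(-555*1/36 + 1494540) = 1/(-185/12 + 1494540) = 1/(17934295/12) = 12/17934295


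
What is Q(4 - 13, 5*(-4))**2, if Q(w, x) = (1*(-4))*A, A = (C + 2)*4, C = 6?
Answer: 16384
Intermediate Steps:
A = 32 (A = (6 + 2)*4 = 8*4 = 32)
Q(w, x) = -128 (Q(w, x) = (1*(-4))*32 = -4*32 = -128)
Q(4 - 13, 5*(-4))**2 = (-128)**2 = 16384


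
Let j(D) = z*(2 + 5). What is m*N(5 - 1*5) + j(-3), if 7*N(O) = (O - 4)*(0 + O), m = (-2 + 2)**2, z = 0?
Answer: 0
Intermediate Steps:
j(D) = 0 (j(D) = 0*(2 + 5) = 0*7 = 0)
m = 0 (m = 0**2 = 0)
N(O) = O*(-4 + O)/7 (N(O) = ((O - 4)*(0 + O))/7 = ((-4 + O)*O)/7 = (O*(-4 + O))/7 = O*(-4 + O)/7)
m*N(5 - 1*5) + j(-3) = 0*((5 - 1*5)*(-4 + (5 - 1*5))/7) + 0 = 0*((5 - 5)*(-4 + (5 - 5))/7) + 0 = 0*((1/7)*0*(-4 + 0)) + 0 = 0*((1/7)*0*(-4)) + 0 = 0*0 + 0 = 0 + 0 = 0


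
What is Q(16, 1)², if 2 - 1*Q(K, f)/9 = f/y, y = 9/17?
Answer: 1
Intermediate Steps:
y = 9/17 (y = 9*(1/17) = 9/17 ≈ 0.52941)
Q(K, f) = 18 - 17*f (Q(K, f) = 18 - 9*f/9/17 = 18 - 9*f*17/9 = 18 - 17*f)
Q(16, 1)² = (18 - 17*1)² = (18 - 17)² = 1² = 1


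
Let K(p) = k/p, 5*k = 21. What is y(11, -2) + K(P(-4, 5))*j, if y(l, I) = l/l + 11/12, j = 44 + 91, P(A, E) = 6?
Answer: 1157/12 ≈ 96.417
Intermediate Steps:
j = 135
k = 21/5 (k = (⅕)*21 = 21/5 ≈ 4.2000)
y(l, I) = 23/12 (y(l, I) = 1 + 11*(1/12) = 1 + 11/12 = 23/12)
K(p) = 21/(5*p)
y(11, -2) + K(P(-4, 5))*j = 23/12 + ((21/5)/6)*135 = 23/12 + ((21/5)*(⅙))*135 = 23/12 + (7/10)*135 = 23/12 + 189/2 = 1157/12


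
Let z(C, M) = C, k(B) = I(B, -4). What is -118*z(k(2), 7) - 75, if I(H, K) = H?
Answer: -311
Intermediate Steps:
k(B) = B
-118*z(k(2), 7) - 75 = -118*2 - 75 = -236 - 75 = -311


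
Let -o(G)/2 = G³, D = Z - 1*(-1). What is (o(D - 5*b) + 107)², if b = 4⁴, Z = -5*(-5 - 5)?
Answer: 13783874608048887225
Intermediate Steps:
Z = 50 (Z = -5*(-10) = 50)
b = 256
D = 51 (D = 50 - 1*(-1) = 50 + 1 = 51)
o(G) = -2*G³
(o(D - 5*b) + 107)² = (-2*(51 - 5*256)³ + 107)² = (-2*(51 - 1280)³ + 107)² = (-2*(-1229)³ + 107)² = (-2*(-1856331989) + 107)² = (3712663978 + 107)² = 3712664085² = 13783874608048887225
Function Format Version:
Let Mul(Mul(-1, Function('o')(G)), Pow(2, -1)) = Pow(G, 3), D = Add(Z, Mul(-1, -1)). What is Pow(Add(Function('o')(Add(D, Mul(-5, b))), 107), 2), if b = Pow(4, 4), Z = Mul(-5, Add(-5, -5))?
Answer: 13783874608048887225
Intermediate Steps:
Z = 50 (Z = Mul(-5, -10) = 50)
b = 256
D = 51 (D = Add(50, Mul(-1, -1)) = Add(50, 1) = 51)
Function('o')(G) = Mul(-2, Pow(G, 3))
Pow(Add(Function('o')(Add(D, Mul(-5, b))), 107), 2) = Pow(Add(Mul(-2, Pow(Add(51, Mul(-5, 256)), 3)), 107), 2) = Pow(Add(Mul(-2, Pow(Add(51, -1280), 3)), 107), 2) = Pow(Add(Mul(-2, Pow(-1229, 3)), 107), 2) = Pow(Add(Mul(-2, -1856331989), 107), 2) = Pow(Add(3712663978, 107), 2) = Pow(3712664085, 2) = 13783874608048887225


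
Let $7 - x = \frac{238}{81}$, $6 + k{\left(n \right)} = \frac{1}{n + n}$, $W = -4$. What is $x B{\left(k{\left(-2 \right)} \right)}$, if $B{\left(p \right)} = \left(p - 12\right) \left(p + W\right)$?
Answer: $\frac{984697}{1296} \approx 759.8$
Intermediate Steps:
$k{\left(n \right)} = -6 + \frac{1}{2 n}$ ($k{\left(n \right)} = -6 + \frac{1}{n + n} = -6 + \frac{1}{2 n}$)
$B{\left(p \right)} = \left(-12 + p\right) \left(-4 + p\right)$ ($B{\left(p \right)} = \left(p - 12\right) \left(p - 4\right) = \left(-12 + p\right) \left(-4 + p\right)$)
$x = \frac{329}{81}$ ($x = 7 - \frac{238}{81} = \frac{329}{81} \approx 4.0617$)
$x B{\left(k{\left(-2 \right)} \right)} = \frac{329 \left(48 + \left(-6 + \frac{1}{2 \left(-2\right)}\right)^{2} - 16 \left(-6 + \frac{1}{2 \left(-2\right)}\right)\right)}{81} = \frac{329 \left(48 + \left(-6 + \frac{1}{2} \left(- \frac{1}{2}\right)\right)^{2} - 16 \left(-6 + \frac{1}{2} \left(- \frac{1}{2}\right)\right)\right)}{81} = \frac{329 \left(48 + \left(-6 - \frac{1}{4}\right)^{2} - 16 \left(-6 - \frac{1}{4}\right)\right)}{81} = \frac{329 \left(48 + \left(- \frac{25}{4}\right)^{2} - -100\right)}{81} = \frac{329 \left(48 + \frac{625}{16} + 100\right)}{81} = \frac{329}{81} \cdot \frac{2993}{16} = \frac{984697}{1296}$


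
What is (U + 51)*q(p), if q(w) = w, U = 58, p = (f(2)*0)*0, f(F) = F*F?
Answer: 0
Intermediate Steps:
f(F) = F²
p = 0 (p = (2²*0)*0 = (4*0)*0 = 0*0 = 0)
(U + 51)*q(p) = (58 + 51)*0 = 109*0 = 0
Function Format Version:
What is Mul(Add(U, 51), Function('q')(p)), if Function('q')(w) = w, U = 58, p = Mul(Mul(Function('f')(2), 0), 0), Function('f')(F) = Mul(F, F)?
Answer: 0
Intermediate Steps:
Function('f')(F) = Pow(F, 2)
p = 0 (p = Mul(Mul(Pow(2, 2), 0), 0) = Mul(Mul(4, 0), 0) = Mul(0, 0) = 0)
Mul(Add(U, 51), Function('q')(p)) = Mul(Add(58, 51), 0) = Mul(109, 0) = 0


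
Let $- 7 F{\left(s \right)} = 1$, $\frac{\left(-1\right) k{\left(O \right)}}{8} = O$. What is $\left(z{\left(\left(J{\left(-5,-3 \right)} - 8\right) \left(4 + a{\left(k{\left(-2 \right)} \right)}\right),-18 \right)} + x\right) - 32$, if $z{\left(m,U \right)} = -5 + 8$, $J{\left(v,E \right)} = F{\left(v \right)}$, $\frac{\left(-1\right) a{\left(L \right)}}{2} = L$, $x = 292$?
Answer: $263$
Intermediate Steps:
$k{\left(O \right)} = - 8 O$
$a{\left(L \right)} = - 2 L$
$F{\left(s \right)} = - \frac{1}{7}$ ($F{\left(s \right)} = \left(- \frac{1}{7}\right) 1 = - \frac{1}{7}$)
$J{\left(v,E \right)} = - \frac{1}{7}$
$z{\left(m,U \right)} = 3$
$\left(z{\left(\left(J{\left(-5,-3 \right)} - 8\right) \left(4 + a{\left(k{\left(-2 \right)} \right)}\right),-18 \right)} + x\right) - 32 = \left(3 + 292\right) - 32 = 295 - 32 = 263$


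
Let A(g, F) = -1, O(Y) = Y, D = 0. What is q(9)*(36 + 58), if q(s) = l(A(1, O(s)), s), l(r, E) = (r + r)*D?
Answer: 0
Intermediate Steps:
l(r, E) = 0 (l(r, E) = (r + r)*0 = (2*r)*0 = 0)
q(s) = 0
q(9)*(36 + 58) = 0*(36 + 58) = 0*94 = 0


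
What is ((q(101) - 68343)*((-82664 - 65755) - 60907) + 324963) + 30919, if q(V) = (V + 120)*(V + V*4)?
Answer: -9055505530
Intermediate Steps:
q(V) = 5*V*(120 + V) (q(V) = (120 + V)*(V + 4*V) = (120 + V)*(5*V) = 5*V*(120 + V))
((q(101) - 68343)*((-82664 - 65755) - 60907) + 324963) + 30919 = ((5*101*(120 + 101) - 68343)*((-82664 - 65755) - 60907) + 324963) + 30919 = ((5*101*221 - 68343)*(-148419 - 60907) + 324963) + 30919 = ((111605 - 68343)*(-209326) + 324963) + 30919 = (43262*(-209326) + 324963) + 30919 = (-9055861412 + 324963) + 30919 = -9055536449 + 30919 = -9055505530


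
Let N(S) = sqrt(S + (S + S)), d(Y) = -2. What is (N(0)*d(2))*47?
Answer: 0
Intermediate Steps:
N(S) = sqrt(3)*sqrt(S) (N(S) = sqrt(S + 2*S) = sqrt(3*S) = sqrt(3)*sqrt(S))
(N(0)*d(2))*47 = ((sqrt(3)*sqrt(0))*(-2))*47 = ((sqrt(3)*0)*(-2))*47 = (0*(-2))*47 = 0*47 = 0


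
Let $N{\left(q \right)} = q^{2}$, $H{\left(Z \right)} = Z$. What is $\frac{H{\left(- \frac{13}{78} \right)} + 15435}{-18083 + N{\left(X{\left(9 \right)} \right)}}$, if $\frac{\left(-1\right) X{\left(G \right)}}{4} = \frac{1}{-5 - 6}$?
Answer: $- \frac{11205689}{13128162} \approx -0.85356$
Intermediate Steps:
$X{\left(G \right)} = \frac{4}{11}$ ($X{\left(G \right)} = - \frac{4}{-5 - 6} = - \frac{4}{-11} = \left(-4\right) \left(- \frac{1}{11}\right) = \frac{4}{11}$)
$\frac{H{\left(- \frac{13}{78} \right)} + 15435}{-18083 + N{\left(X{\left(9 \right)} \right)}} = \frac{- \frac{13}{78} + 15435}{-18083 + \left(\frac{4}{11}\right)^{2}} = \frac{\left(-13\right) \frac{1}{78} + 15435}{-18083 + \frac{16}{121}} = \frac{- \frac{1}{6} + 15435}{- \frac{2188027}{121}} = \frac{92609}{6} \left(- \frac{121}{2188027}\right) = - \frac{11205689}{13128162}$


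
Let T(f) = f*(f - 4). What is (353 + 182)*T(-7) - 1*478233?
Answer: -437038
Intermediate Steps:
T(f) = f*(-4 + f)
(353 + 182)*T(-7) - 1*478233 = (353 + 182)*(-7*(-4 - 7)) - 1*478233 = 535*(-7*(-11)) - 478233 = 535*77 - 478233 = 41195 - 478233 = -437038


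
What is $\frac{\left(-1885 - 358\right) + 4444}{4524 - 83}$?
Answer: $\frac{2201}{4441} \approx 0.49561$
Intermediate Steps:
$\frac{\left(-1885 - 358\right) + 4444}{4524 - 83} = \frac{-2243 + 4444}{4441} = 2201 \cdot \frac{1}{4441} = \frac{2201}{4441}$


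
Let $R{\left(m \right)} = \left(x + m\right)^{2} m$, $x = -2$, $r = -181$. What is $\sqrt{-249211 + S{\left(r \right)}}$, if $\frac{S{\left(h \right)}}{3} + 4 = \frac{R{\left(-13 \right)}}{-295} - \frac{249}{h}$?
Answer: $\frac{i \sqrt{28417787467831}}{10679} \approx 499.19 i$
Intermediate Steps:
$R{\left(m \right)} = m \left(-2 + m\right)^{2}$ ($R{\left(m \right)} = \left(-2 + m\right)^{2} m = m \left(-2 + m\right)^{2}$)
$S{\left(h \right)} = \frac{1047}{59} - \frac{747}{h}$ ($S{\left(h \right)} = -12 + 3 \left(\frac{\left(-13\right) \left(-2 - 13\right)^{2}}{-295} - \frac{249}{h}\right) = -12 + 3 \left(- 13 \left(-15\right)^{2} \left(- \frac{1}{295}\right) - \frac{249}{h}\right) = -12 + 3 \left(\left(-13\right) 225 \left(- \frac{1}{295}\right) - \frac{249}{h}\right) = -12 + 3 \left(\left(-2925\right) \left(- \frac{1}{295}\right) - \frac{249}{h}\right) = -12 + 3 \left(\frac{585}{59} - \frac{249}{h}\right) = -12 + \left(\frac{1755}{59} - \frac{747}{h}\right) = \frac{1047}{59} - \frac{747}{h}$)
$\sqrt{-249211 + S{\left(r \right)}} = \sqrt{-249211 + \left(\frac{1047}{59} - \frac{747}{-181}\right)} = \sqrt{-249211 + \left(\frac{1047}{59} - - \frac{747}{181}\right)} = \sqrt{-249211 + \left(\frac{1047}{59} + \frac{747}{181}\right)} = \sqrt{-249211 + \frac{233580}{10679}} = \sqrt{- \frac{2661090689}{10679}} = \frac{i \sqrt{28417787467831}}{10679}$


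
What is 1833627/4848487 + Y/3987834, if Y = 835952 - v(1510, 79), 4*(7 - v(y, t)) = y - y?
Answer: 11365268559133/19334961307158 ≈ 0.58781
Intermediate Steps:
v(y, t) = 7 (v(y, t) = 7 - (y - y)/4 = 7 - ¼*0 = 7 + 0 = 7)
Y = 835945 (Y = 835952 - 1*7 = 835952 - 7 = 835945)
1833627/4848487 + Y/3987834 = 1833627/4848487 + 835945/3987834 = 11365268559133/19334961307158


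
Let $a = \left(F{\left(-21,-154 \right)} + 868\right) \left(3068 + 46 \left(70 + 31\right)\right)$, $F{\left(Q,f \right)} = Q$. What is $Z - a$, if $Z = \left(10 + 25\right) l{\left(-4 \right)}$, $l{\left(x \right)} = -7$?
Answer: $-6534003$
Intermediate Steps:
$a = 6533758$ ($a = \left(-21 + 868\right) \left(3068 + 46 \left(70 + 31\right)\right) = 847 \left(3068 + 46 \cdot 101\right) = 847 \left(3068 + 4646\right) = 847 \cdot 7714 = 6533758$)
$Z = -245$ ($Z = \left(10 + 25\right) \left(-7\right) = 35 \left(-7\right) = -245$)
$Z - a = -245 - 6533758 = -6534003$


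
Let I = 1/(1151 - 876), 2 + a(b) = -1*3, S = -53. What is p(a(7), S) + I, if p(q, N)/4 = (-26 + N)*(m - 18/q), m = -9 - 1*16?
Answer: 1859661/275 ≈ 6762.4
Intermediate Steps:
m = -25 (m = -9 - 16 = -25)
a(b) = -5 (a(b) = -2 - 1*3 = -2 - 3 = -5)
p(q, N) = 4*(-26 + N)*(-25 - 18/q) (p(q, N) = 4*((-26 + N)*(-25 - 18/q)) = 4*(-26 + N)*(-25 - 18/q))
I = 1/275 ≈ 0.0036364
p(a(7), S) + I = 4*(468 - 18*(-53) - 25*(-5)*(-26 - 53))/(-5) + 1/275 = 4*(-1/5)*(468 + 954 - 25*(-5)*(-79)) + 1/275 = 4*(-1/5)*(468 + 954 - 9875) + 1/275 = 4*(-1/5)*(-8453) + 1/275 = 33812/5 + 1/275 = 1859661/275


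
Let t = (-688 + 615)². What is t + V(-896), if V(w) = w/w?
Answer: 5330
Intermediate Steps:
V(w) = 1
t = 5329 (t = (-73)² = 5329)
t + V(-896) = 5329 + 1 = 5330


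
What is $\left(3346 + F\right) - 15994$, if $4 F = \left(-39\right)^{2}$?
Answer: $- \frac{49071}{4} \approx -12268.0$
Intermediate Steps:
$F = \frac{1521}{4}$ ($F = \frac{\left(-39\right)^{2}}{4} = \frac{1}{4} \cdot 1521 = \frac{1521}{4} \approx 380.25$)
$\left(3346 + F\right) - 15994 = \left(3346 + \frac{1521}{4}\right) - 15994 = \frac{14905}{4} - 15994 = - \frac{49071}{4}$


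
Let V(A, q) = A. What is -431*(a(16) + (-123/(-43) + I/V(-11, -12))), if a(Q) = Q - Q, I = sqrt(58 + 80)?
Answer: -53013/43 + 431*sqrt(138)/11 ≈ -772.58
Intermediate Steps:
I = sqrt(138) ≈ 11.747
a(Q) = 0
-431*(a(16) + (-123/(-43) + I/V(-11, -12))) = -431*(0 + (-123/(-43) + sqrt(138)/(-11))) = -431*(0 + (-123*(-1/43) + sqrt(138)*(-1/11))) = -431*(0 + (123/43 - sqrt(138)/11)) = -431*(123/43 - sqrt(138)/11) = -53013/43 + 431*sqrt(138)/11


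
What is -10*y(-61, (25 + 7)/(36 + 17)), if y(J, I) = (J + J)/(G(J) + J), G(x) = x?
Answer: -10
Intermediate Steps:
y(J, I) = 1 (y(J, I) = (J + J)/(J + J) = (2*J)/((2*J)) = (2*J)*(1/(2*J)) = 1)
-10*y(-61, (25 + 7)/(36 + 17)) = -10*1 = -10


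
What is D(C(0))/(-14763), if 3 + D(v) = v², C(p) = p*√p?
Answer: 1/4921 ≈ 0.00020321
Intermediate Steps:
C(p) = p^(3/2)
D(v) = -3 + v²
D(C(0))/(-14763) = (-3 + (0^(3/2))²)/(-14763) = (-3 + 0²)*(-1/14763) = (-3 + 0)*(-1/14763) = -3*(-1/14763) = 1/4921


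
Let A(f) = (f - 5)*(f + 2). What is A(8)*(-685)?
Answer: -20550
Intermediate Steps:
A(f) = (-5 + f)*(2 + f)
A(8)*(-685) = (-10 + 8**2 - 3*8)*(-685) = (-10 + 64 - 24)*(-685) = 30*(-685) = -20550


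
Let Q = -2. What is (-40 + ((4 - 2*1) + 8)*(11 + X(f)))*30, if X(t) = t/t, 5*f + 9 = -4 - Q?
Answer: 2400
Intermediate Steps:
f = -11/5 (f = -9/5 + (-4 - 1*(-2))/5 = -9/5 + (-4 + 2)/5 = -9/5 + (1/5)*(-2) = -9/5 - 2/5 = -11/5 ≈ -2.2000)
X(t) = 1
(-40 + ((4 - 2*1) + 8)*(11 + X(f)))*30 = (-40 + ((4 - 2*1) + 8)*(11 + 1))*30 = (-40 + ((4 - 2) + 8)*12)*30 = (-40 + (2 + 8)*12)*30 = (-40 + 10*12)*30 = (-40 + 120)*30 = 80*30 = 2400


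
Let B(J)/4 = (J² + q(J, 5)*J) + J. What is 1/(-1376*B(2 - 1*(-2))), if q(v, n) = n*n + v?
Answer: -1/748544 ≈ -1.3359e-6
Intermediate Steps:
q(v, n) = v + n² (q(v, n) = n² + v = v + n²)
B(J) = 4*J + 4*J² + 4*J*(25 + J) (B(J) = 4*((J² + (J + 5²)*J) + J) = 4*((J² + (J + 25)*J) + J) = 4*((J² + (25 + J)*J) + J) = 4*((J² + J*(25 + J)) + J) = 4*(J + J² + J*(25 + J)) = 4*J + 4*J² + 4*J*(25 + J))
1/(-1376*B(2 - 1*(-2))) = 1/(-11008*(2 - 1*(-2))*(13 + (2 - 1*(-2)))) = 1/(-11008*(2 + 2)*(13 + (2 + 2))) = 1/(-11008*4*(13 + 4)) = 1/(-11008*4*17) = 1/(-1376*544) = 1/(-748544) = -1/748544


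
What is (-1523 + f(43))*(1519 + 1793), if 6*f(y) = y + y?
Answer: -4996704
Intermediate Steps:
f(y) = y/3 (f(y) = (y + y)/6 = (2*y)/6 = y/3)
(-1523 + f(43))*(1519 + 1793) = (-1523 + (⅓)*43)*(1519 + 1793) = (-1523 + 43/3)*3312 = -4526/3*3312 = -4996704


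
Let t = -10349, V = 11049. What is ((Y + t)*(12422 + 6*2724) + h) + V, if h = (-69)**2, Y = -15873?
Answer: -754286242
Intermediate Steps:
h = 4761
((Y + t)*(12422 + 6*2724) + h) + V = ((-15873 - 10349)*(12422 + 6*2724) + 4761) + 11049 = (-26222*(12422 + 16344) + 4761) + 11049 = (-26222*28766 + 4761) + 11049 = (-754302052 + 4761) + 11049 = -754297291 + 11049 = -754286242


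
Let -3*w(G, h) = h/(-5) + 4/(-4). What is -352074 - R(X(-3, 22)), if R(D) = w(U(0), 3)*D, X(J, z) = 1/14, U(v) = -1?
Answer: -36967774/105 ≈ -3.5207e+5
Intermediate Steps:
X(J, z) = 1/14
w(G, h) = ⅓ + h/15 (w(G, h) = -(h/(-5) + 4/(-4))/3 = -(h*(-⅕) + 4*(-¼))/3 = -(-h/5 - 1)/3 = -(-1 - h/5)/3 = ⅓ + h/15)
R(D) = 8*D/15 (R(D) = (⅓ + (1/15)*3)*D = (⅓ + ⅕)*D = 8*D/15)
-352074 - R(X(-3, 22)) = -352074 - 8/(15*14) = -352074 - 1*4/105 = -352074 - 4/105 = -36967774/105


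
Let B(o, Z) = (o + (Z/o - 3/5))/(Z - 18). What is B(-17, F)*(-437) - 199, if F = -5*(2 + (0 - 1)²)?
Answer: -1179172/2805 ≈ -420.38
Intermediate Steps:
F = -15 (F = -5*(2 + (-1)²) = -5*(2 + 1) = -5*3 = -15)
B(o, Z) = (-⅗ + o + Z/o)/(-18 + Z) (B(o, Z) = (o + (Z/o - 3*⅕))/(-18 + Z) = (o + (Z/o - ⅗))/(-18 + Z) = (o + (-⅗ + Z/o))/(-18 + Z) = (-⅗ + o + Z/o)/(-18 + Z))
B(-17, F)*(-437) - 199 = ((-15 + (-17)² - ⅗*(-17))/((-17)*(-18 - 15)))*(-437) - 199 = -1/17*(-15 + 289 + 51/5)/(-33)*(-437) - 199 = -1/17*(-1/33)*1421/5*(-437) - 199 = (1421/2805)*(-437) - 199 = -620977/2805 - 199 = -1179172/2805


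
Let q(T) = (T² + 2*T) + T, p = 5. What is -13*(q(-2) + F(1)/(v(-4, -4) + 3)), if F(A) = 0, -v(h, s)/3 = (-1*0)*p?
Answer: 26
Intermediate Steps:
v(h, s) = 0 (v(h, s) = -3*(-1*0)*5 = -0*5 = -3*0 = 0)
q(T) = T² + 3*T
-13*(q(-2) + F(1)/(v(-4, -4) + 3)) = -13*(-2*(3 - 2) + 0/(0 + 3)) = -13*(-2*1 + 0/3) = -13*(-2 + (⅓)*0) = -13*(-2 + 0) = -13*(-2) = 26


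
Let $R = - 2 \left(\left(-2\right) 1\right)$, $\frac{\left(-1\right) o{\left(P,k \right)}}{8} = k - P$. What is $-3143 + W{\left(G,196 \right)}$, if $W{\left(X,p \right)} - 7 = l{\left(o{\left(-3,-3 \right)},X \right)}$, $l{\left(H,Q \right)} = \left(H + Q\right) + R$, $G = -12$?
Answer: $-3144$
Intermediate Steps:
$o{\left(P,k \right)} = - 8 k + 8 P$ ($o{\left(P,k \right)} = - 8 \left(k - P\right) = - 8 k + 8 P$)
$R = 4$ ($R = \left(-2\right) \left(-2\right) = 4$)
$l{\left(H,Q \right)} = 4 + H + Q$ ($l{\left(H,Q \right)} = \left(H + Q\right) + 4 = 4 + H + Q$)
$W{\left(X,p \right)} = 11 + X$ ($W{\left(X,p \right)} = 7 + \left(4 + \left(\left(-8\right) \left(-3\right) + 8 \left(-3\right)\right) + X\right) = 7 + \left(4 + \left(24 - 24\right) + X\right) = 7 + \left(4 + 0 + X\right) = 7 + \left(4 + X\right) = 11 + X$)
$-3143 + W{\left(G,196 \right)} = -3143 + \left(11 - 12\right) = -3143 - 1 = -3144$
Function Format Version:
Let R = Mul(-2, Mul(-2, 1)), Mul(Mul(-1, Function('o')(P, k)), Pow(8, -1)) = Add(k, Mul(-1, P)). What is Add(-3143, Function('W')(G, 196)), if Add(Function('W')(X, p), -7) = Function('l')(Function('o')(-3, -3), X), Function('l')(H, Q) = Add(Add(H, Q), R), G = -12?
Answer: -3144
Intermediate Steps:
Function('o')(P, k) = Add(Mul(-8, k), Mul(8, P)) (Function('o')(P, k) = Mul(-8, Add(k, Mul(-1, P))) = Add(Mul(-8, k), Mul(8, P)))
R = 4 (R = Mul(-2, -2) = 4)
Function('l')(H, Q) = Add(4, H, Q) (Function('l')(H, Q) = Add(Add(H, Q), 4) = Add(4, H, Q))
Function('W')(X, p) = Add(11, X) (Function('W')(X, p) = Add(7, Add(4, Add(Mul(-8, -3), Mul(8, -3)), X)) = Add(7, Add(4, Add(24, -24), X)) = Add(7, Add(4, 0, X)) = Add(7, Add(4, X)) = Add(11, X))
Add(-3143, Function('W')(G, 196)) = Add(-3143, Add(11, -12)) = Add(-3143, -1) = -3144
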